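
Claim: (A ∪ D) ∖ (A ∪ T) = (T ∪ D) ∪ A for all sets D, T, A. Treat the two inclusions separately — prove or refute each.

Only the forward inclusion holds.

Reverse inclusion. This inclusion fails. Take D = ∅, T = {1}, A = ∅; then 1 ∈ (T ∪ D) ∪ A but 1 ∉ (A ∪ D) ∖ (A ∪ T).

Forward inclusion. Let x ∈ (A ∪ D) ∖ (A ∪ T). Then x ∈ D and x ∉ T, A, from which x ∈ (T ∪ D) ∪ A.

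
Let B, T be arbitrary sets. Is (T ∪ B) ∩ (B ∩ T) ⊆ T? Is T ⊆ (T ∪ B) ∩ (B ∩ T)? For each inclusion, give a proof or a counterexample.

(⊆) holds; (⊇) fails.

Forward inclusion. Let x ∈ (T ∪ B) ∩ (B ∩ T). Then x ∈ B ∩ T, from which x ∈ T.

Reverse inclusion. This inclusion fails. Take B = ∅, T = {1}; then 1 ∈ T but 1 ∉ (T ∪ B) ∩ (B ∩ T).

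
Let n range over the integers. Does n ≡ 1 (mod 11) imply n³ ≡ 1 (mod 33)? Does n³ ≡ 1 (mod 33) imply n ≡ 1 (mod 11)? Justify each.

Only the reverse direction holds.

(→) This fails: take n = 12. Then 12 ≡ 1 (mod 11), but 12³ = 1728 ≡ 12 (mod 33), not 1.

(←) Conversely, the residues r modulo 33 with r³ ≡ 1 (mod 33) are exactly {1}, and each is ≡ 1 (mod 11).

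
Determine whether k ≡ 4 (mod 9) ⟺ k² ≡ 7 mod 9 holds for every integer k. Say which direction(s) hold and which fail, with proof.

Converse. This fails: take k = 5. Then 5² = 25 ≡ 7 (mod 9), yet 5 ≡ 5 (mod 9), not 4.

Forward direction. Suppose k ≡ 4 (mod 9). Write k = 9j + 4. Then (9j + 4)² = 81j² + 72j + 16 = 9(9j² + 8j + 1) + 7, so k² ≡ 7 (mod 9).

Not equivalent: only (⇒) holds.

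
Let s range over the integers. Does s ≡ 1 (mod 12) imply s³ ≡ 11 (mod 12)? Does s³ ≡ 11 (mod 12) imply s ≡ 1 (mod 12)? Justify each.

Neither implication holds.

Forward direction. This fails: take s = 1. Then 1 ≡ 1 (mod 12), but 1³ = 1 ≡ 1 (mod 12), not 11.

Converse. This fails: take s = 11. Then 11³ = 1331 ≡ 11 (mod 12), yet 11 ≡ 11 (mod 12), not 1.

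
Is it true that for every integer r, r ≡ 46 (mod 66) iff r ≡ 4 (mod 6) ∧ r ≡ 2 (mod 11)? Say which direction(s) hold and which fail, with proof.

The biconditional holds.

Forward direction. Suppose r ≡ 46 (mod 66); write r = 66j + 46. Since 6 ∣ 66, reducing mod 6 gives r ≡ 46 ≡ 4 (mod 6); since 11 ∣ 66, reducing mod 11 gives r ≡ 46 ≡ 2 (mod 11).

Converse. If r ≡ 4 (mod 6) and r ≡ 2 (mod 11), then by the Chinese remainder theorem r ≡ 46 (mod 66). This is exactly r ≡ 46 (mod 66).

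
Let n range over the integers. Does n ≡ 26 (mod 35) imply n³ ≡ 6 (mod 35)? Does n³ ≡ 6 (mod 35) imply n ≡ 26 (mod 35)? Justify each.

(→) Suppose n ≡ 26 (mod 35). Write n = 35j + 26. Then (35j + 26)³ = 42875j³ + 95550j² + 70980j + 17576 = 35(1225j³ + 2730j² + 2028j + 502) + 6, so n³ ≡ 6 (mod 35).

(←) This fails: take n = 6. Then 6³ = 216 ≡ 6 (mod 35), yet 6 ≡ 6 (mod 35), not 26.

Only the forward implication holds.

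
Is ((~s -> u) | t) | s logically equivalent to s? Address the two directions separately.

(⇒) This fails. Under s = F, u = T, t = F, the left side is true but the right side is false.

(⇐) Assume the antecedent. If s is true, ((~s -> u) | t) | s reduces to true regardless of the other variables. If s is false, the antecedent cannot hold. Either way ((~s -> u) | t) | s holds.

Only the reverse direction holds.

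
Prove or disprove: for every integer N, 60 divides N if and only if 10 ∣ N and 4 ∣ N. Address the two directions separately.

Only the forward direction holds.

Forward direction. If 60 ∣ N, write N = 60q. Since 60 = 6·10, N = 10·(6q), so 10 ∣ N; and since 60 = 15·4, N = 4·(15q), so 4 ∣ N.

Converse. This fails: take N = 20. Both 10 ∣ 20 and 4 ∣ 20, yet 20 is not a multiple of 60 (since 20 = 0·60 + 20), so 60 ∤ 20.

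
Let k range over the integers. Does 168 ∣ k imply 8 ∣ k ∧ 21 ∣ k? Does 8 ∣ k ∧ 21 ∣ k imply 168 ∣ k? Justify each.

(⇐) Suppose 8 ∣ k and 21 ∣ k. Any common multiple of 8 and 21 is a multiple of their lcm; here gcd(8, 21) = 1, so lcm(8, 21) = 8·21 = 168, so 168 ∣ k.

(⇒) If 168 ∣ k, write k = 168q. Since 168 = 21·8, k = 8·(21q), so 8 ∣ k; and since 168 = 8·21, k = 21·(8q), so 21 ∣ k.

Both directions hold; the statement is true.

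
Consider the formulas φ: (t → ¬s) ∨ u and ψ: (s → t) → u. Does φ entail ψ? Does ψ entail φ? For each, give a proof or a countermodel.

Not equivalent: only (⇐) holds.

(⟸) Assume the antecedent. If u is true, (t → ¬s) ∨ u reduces to true regardless of the other variables. If u is false, the antecedent forces (u = F, s = T, t = F), and (t → ¬s) ∨ u holds there. Either way (t → ¬s) ∨ u holds.

(⟹) This fails. Under u = F, s = F, t = F, the left side is true but the right side is false.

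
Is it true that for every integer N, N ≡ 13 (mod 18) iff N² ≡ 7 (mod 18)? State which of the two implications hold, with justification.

(⇐) This fails: take N = 5. Then 5² = 25 ≡ 7 (mod 18), yet 5 ≡ 5 (mod 18), not 13.

(⇒) Suppose N ≡ 13 (mod 18). Write N = 18j + 13. Then (18j + 13)² = 324j² + 468j + 169 = 18(18j² + 26j + 9) + 7, so N² ≡ 7 (mod 18).

Not equivalent: only (⇒) holds.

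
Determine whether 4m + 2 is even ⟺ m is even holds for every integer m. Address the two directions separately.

(⇒) fails; (⇐) holds.

(→) This fails: take m = 5. Then 4m + 2 = 22, which is even, yet m = 5 is odd, not even.

(←) Suppose m is even. Since 4 is even, 4m is even for every m, so 4m + 2 has the same parity as 2, which is even. Hence 4m + 2 is even.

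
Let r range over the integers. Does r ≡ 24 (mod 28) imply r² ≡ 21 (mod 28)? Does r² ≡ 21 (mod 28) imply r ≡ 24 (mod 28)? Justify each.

(⇒) This fails: take r = 24. Then 24 ≡ 24 (mod 28), but 24² = 576 ≡ 16 (mod 28), not 21.

(⇐) This fails: take r = 7. Then 7² = 49 ≡ 21 (mod 28), yet 7 ≡ 7 (mod 28), not 24.

Both directions fail.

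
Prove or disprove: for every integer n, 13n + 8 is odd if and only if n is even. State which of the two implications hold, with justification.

(→) This fails: n = 1 gives 13n + 8 = 21, which is odd, but 1 is odd, not even.

(←) This also fails: n = 6 is even, but 13n + 8 = 86 is even, not odd.

(⇒) fails and (⇐) fails.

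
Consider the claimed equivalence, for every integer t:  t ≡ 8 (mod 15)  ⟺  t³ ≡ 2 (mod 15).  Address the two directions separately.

Both implications hold.

Converse. Suppose t³ ≡ 2 (mod 15). The only residue r in {0, …, 14} with r³ ≡ 2 (mod 15) is r = 8, so t ≡ 8 (mod 15).

Forward direction. Suppose t ≡ 8 (mod 15). Write t = 15j + 8. Then (15j + 8)³ = 3375j³ + 5400j² + 2880j + 512 = 15(225j³ + 360j² + 192j + 34) + 2, so t³ ≡ 2 (mod 15).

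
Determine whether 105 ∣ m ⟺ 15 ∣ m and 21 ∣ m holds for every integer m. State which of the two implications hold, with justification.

[⇒] If 105 ∣ m, write m = 105q. Since 105 = 7·15, m = 15·(7q), so 15 ∣ m; and since 105 = 5·21, m = 21·(5q), so 21 ∣ m.

[⇐] Suppose 15 ∣ m and 21 ∣ m. Any common multiple of 15 and 21 is a multiple of their lcm; here lcm(15, 21) = 15·21/gcd(15, 21) = 315/3 = 105, so 105 ∣ m.

Both implications hold.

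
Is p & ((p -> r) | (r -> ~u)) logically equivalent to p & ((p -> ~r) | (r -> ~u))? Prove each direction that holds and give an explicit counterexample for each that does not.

(⇒) This fails. Under u = T, r = T, p = T, the left side is true but the right side is false.

(⇐) Assume the antecedent. If u is true, the antecedent forces (u = T, r = F, p = T), and p & ((p -> r) | (r -> ~u)) holds there. If u is false, the antecedent forces (u = F, r = F, p = T) or (u = F, r = T, p = T), and p & ((p -> r) | (r -> ~u)) holds there. Either way p & ((p -> r) | (r -> ~u)) holds.

Only the reverse direction holds.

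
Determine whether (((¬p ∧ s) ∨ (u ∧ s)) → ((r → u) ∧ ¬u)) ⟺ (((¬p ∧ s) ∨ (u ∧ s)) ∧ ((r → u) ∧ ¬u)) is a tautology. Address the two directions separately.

(⇒) This fails. Under u = F, s = F, p = F, r = F, the left side is true but the right side is false.

(⇐) Assume the antecedent. If u is true, the antecedent cannot hold. If u is false, the antecedent forces (u = F, s = T, p = F, r = F), and the consequent holds there. Either way the consequent holds.

The forward direction fails; the converse holds.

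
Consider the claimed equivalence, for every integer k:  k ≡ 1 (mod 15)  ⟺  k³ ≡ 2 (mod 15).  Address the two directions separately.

[⇒] This fails: take k = 1. Then 1 ≡ 1 (mod 15), but 1³ = 1 ≡ 1 (mod 15), not 2.

[⇐] This fails: take k = 8. Then 8³ = 512 ≡ 2 (mod 15), yet 8 ≡ 8 (mod 15), not 1.

Neither direction holds.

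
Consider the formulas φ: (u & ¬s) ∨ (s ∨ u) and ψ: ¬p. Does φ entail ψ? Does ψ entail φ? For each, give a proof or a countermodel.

[⇒] This fails. Under p = T, s = T, u = F, the left side is true but the right side is false.

[⇐] This fails. Under p = F, s = F, u = F, the left side is false but the right side is true.

Neither implication holds.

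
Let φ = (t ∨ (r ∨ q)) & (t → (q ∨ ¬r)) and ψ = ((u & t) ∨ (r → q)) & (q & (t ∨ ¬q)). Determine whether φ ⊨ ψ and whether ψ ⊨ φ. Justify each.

Not equivalent: only (⇐) holds.

(⇒) This fails. Under r = T, q = F, u = F, t = F, the left side is true but the right side is false.

(⇐) Assume the antecedent. If r is true, the antecedent forces (r = T, q = T, u = F, t = T) or (r = T, q = T, u = T, t = T), and (t ∨ (r ∨ q)) & (t → (q ∨ ¬r)) holds there. If r is false, the antecedent forces (r = F, q = T, u = F, t = T) or (r = F, q = T, u = T, t = T), and (t ∨ (r ∨ q)) & (t → (q ∨ ¬r)) holds there. Either way (t ∨ (r ∨ q)) & (t → (q ∨ ¬r)) holds.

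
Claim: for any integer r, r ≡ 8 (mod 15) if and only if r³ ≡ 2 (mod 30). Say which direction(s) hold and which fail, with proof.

Only the converse holds.

(⟹) This fails: take r = 23. Then 23 ≡ 8 (mod 15), but 23³ = 12167 ≡ 17 (mod 30), not 2.

(⟸) Conversely, the residues r modulo 30 with r³ ≡ 2 (mod 30) are exactly {8}, and each is ≡ 8 (mod 15).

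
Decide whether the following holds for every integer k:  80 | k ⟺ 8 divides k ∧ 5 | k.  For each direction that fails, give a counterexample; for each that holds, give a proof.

(⇒) holds; (⇐) fails.

Forward direction. If 80 ∣ k, write k = 80q. Since 80 = 10·8, k = 8·(10q), so 8 ∣ k; and since 80 = 16·5, k = 5·(16q), so 5 ∣ k.

Converse. This fails: take k = 40. Both 8 ∣ 40 and 5 ∣ 40, yet 40 is not a multiple of 80 (since 40 = 0·80 + 40), so 80 ∤ 40.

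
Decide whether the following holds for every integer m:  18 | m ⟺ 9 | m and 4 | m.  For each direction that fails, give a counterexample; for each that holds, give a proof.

(⇒) This fails: take m = 18. Certainly 18 ∣ 18, but 4 ∤ 18.

(⇐) Suppose 9 ∣ m and 4 ∣ m. Any common multiple of 9 and 4 is a multiple of their lcm; here gcd(9, 4) = 1, so lcm(9, 4) = 9·4 = 36, so 36 ∣ m. Since 18 ∣ 36, it follows that 18 ∣ m.

Not equivalent: only (⇐) holds.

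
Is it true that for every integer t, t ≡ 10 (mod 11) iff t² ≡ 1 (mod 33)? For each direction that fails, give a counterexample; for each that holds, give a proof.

Neither implication holds.

(→) This fails: take t = 21. Then 21 ≡ 10 (mod 11), but 21² = 441 ≡ 12 (mod 33), not 1.

(←) This fails: take t = 1. Then 1² = 1 ≡ 1 (mod 33), yet 1 ≡ 1 (mod 11), not 10.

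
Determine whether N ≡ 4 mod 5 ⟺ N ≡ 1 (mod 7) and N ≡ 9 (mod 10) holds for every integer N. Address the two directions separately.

The forward direction fails; the converse holds.

(⇐) If N ≡ 1 (mod 7) and N ≡ 9 (mod 10), then by the Chinese remainder theorem N ≡ 29 (mod 70). Since 29 ≡ 4 (mod 5) and 5 ∣ 70, we get N ≡ 4 (mod 5).

(⇒) This fails: N = 64 gives 64 ≡ 4 (mod 5) but 64 ≡ 4 (mod 10), so the conjunction on the right does not hold.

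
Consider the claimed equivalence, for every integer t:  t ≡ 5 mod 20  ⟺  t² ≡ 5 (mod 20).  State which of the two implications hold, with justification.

Only the forward implication holds.

(⇒) Suppose t ≡ 5 mod 20. Write t = 20j + 5. Then (20j + 5)² = 400j² + 200j + 25 = 20(20j² + 10j + 1) + 5, so t² ≡ 5 (mod 20).

(⇐) This fails: take t = 15. Then 15² = 225 ≡ 5 (mod 20), yet 15 ≡ 15 (mod 20), not 5.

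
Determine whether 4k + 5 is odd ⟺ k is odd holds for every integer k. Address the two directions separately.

(⟹) This fails: take k = 6. Then 4k + 5 = 29, which is odd, yet k = 6 is even, not odd.

(⟸) Suppose k is odd. Since 4 is even, 4k is even for every k, so 4k + 5 has the same parity as 5, which is odd. Hence 4k + 5 is odd.

(⇒) fails; (⇐) holds.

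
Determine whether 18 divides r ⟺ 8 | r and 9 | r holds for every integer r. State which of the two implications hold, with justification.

The forward direction fails; the converse holds.

[⇒] This fails: take r = 18. Certainly 18 ∣ 18, but 8 ∤ 18.

[⇐] Suppose 8 ∣ r and 9 ∣ r. Any common multiple of 8 and 9 is a multiple of their lcm; here gcd(8, 9) = 1, so lcm(8, 9) = 8·9 = 72, so 72 ∣ r. Since 18 ∣ 72, it follows that 18 ∣ r.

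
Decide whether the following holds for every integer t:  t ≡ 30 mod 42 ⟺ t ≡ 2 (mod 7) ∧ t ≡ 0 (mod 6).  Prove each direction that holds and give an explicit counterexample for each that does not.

Equivalent; both directions hold.

Forward direction. Suppose t ≡ 30 (mod 42); write t = 42j + 30. Since 7 ∣ 42, reducing mod 7 gives t ≡ 30 ≡ 2 (mod 7); since 6 ∣ 42, reducing mod 6 gives t ≡ 30 ≡ 0 (mod 6).

Converse. If t ≡ 2 (mod 7) and t ≡ 0 (mod 6), then by the Chinese remainder theorem t ≡ 30 (mod 42). This is exactly t ≡ 30 (mod 42).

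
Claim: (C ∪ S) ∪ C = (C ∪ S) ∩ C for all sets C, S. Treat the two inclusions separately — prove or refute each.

Only the reverse inclusion holds.

Forward inclusion. This inclusion fails. Take C = ∅, S = {1}; then 1 ∈ (C ∪ S) ∪ C but 1 ∉ (C ∪ S) ∩ C.

Reverse inclusion. Let x ∈ (C ∪ S) ∩ C. Then either x ∈ C and x ∉ S; or x ∈ C ∩ S. In each case x ∈ (C ∪ S) ∪ C, so (C ∪ S) ∩ C ⊆ (C ∪ S) ∪ C.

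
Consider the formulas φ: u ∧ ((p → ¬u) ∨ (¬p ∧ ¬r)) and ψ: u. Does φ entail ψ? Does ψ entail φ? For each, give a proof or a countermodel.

(→) Assume the antecedent. If r is true, the antecedent forces (r = T, u = T, p = F), and u holds there. If r is false, the antecedent forces (r = F, u = T, p = F), and u holds there. Either way u holds.

(←) This fails. Under r = F, u = T, p = T, the left side is false but the right side is true.

Not equivalent: only (⇒) holds.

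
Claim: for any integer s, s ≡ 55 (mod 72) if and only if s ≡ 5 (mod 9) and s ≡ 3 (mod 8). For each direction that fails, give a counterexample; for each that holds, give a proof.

Both directions fail.

(⟹) This fails: s = 55 gives 55 ≡ 55 (mod 72) but 55 ≡ 1 (mod 9), so the conjunction on the right does not hold.

(⟸) This fails: s = 59 satisfies both congruences on the right (59 ≡ 5 mod 9 and 59 ≡ 3 mod 8) yet 59 ≡ 59 (mod 72), not 55.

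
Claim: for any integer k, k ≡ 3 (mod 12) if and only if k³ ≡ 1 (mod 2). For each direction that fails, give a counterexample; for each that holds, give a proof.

Only the forward implication holds.

(⟸) This fails: take k = 1. Then 1³ = 1 ≡ 1 (mod 2), yet 1 ≡ 1 (mod 12), not 3.

(⟹) Suppose k ≡ 3 (mod 12). Then k³ ≡ 3³ = 27 (mod 12), and since 2 ∣ 12, also k³ ≡ 1 (mod 2).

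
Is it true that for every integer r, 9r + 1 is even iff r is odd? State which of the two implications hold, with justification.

Both directions hold.

(⟹) Suppose 9r + 1 is even. Since 9 is odd, 9r and r have the same parity, so 9r + 1 ≡ r + 1 (mod 2). As 1 is odd, 9r + 1 is even exactly when r is odd. Thus r is odd.

(⟸) Conversely, suppose r is odd; write r = 2j + 1. Then 9r + 1 = 9·(2j + 1) + 1 = 2·9j + 10, which is even.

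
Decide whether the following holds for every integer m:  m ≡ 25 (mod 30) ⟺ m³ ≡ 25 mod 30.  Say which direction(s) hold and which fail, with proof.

The biconditional holds.

(⇐) Suppose m³ ≡ 25 (mod 30). The only residue r in {0, …, 29} with r³ ≡ 25 (mod 30) is r = 25, so m ≡ 25 (mod 30).

(⇒) Suppose m ≡ 25 (mod 30). Write m = 30j + 25. Then (30j + 25)³ = 27000j³ + 67500j² + 56250j + 15625 = 30(900j³ + 2250j² + 1875j + 520) + 25, so m³ ≡ 25 (mod 30).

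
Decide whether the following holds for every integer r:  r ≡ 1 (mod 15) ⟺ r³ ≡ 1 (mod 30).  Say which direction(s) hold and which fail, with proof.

(⟸) The residues r modulo 30 with r³ ≡ 1 (mod 30) are exactly {1}, and each is ≡ 1 (mod 15).

(⟹) This fails: take r = 16. Then 16 ≡ 1 (mod 15), but 16³ = 4096 ≡ 16 (mod 30), not 1.

Not equivalent: only (⇐) holds.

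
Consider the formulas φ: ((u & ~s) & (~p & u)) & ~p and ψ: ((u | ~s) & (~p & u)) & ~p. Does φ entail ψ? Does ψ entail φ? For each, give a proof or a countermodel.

(⇒) holds; (⇐) fails.

(⇒) Assume the antecedent. If p is true, the antecedent cannot hold. If p is false, the antecedent forces (p = F, u = T, s = F), and ((u | ~s) & (~p & u)) & ~p holds there. Either way ((u | ~s) & (~p & u)) & ~p holds.

(⇐) This fails. Under p = F, u = T, s = T, the left side is false but the right side is true.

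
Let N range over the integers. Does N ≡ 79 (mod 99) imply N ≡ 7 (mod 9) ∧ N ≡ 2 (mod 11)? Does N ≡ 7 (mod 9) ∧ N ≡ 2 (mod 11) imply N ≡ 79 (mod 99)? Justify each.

(⟸) If N ≡ 7 (mod 9) and N ≡ 2 (mod 11), then by the Chinese remainder theorem N ≡ 79 (mod 99). This is exactly N ≡ 79 (mod 99).

(⟹) Suppose N ≡ 79 (mod 99); write N = 99j + 79. Since 9 ∣ 99, reducing mod 9 gives N ≡ 79 ≡ 7 (mod 9); since 11 ∣ 99, reducing mod 11 gives N ≡ 79 ≡ 2 (mod 11).

The biconditional holds.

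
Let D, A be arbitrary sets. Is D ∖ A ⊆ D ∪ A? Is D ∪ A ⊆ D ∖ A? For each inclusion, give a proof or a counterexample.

The sets are not equal: only the forward inclusion holds.

(⊆) Let x ∈ D ∖ A. Then x ∈ D and x ∉ A, from which x ∈ D ∪ A.

(⊇) This inclusion fails. Take D = ∅, A = {1}; then 1 ∈ D ∪ A but 1 ∉ D ∖ A.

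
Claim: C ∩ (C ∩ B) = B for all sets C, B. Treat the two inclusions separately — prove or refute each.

(⊆) holds; (⊇) fails.

(⟹) Let x ∈ C ∩ (C ∩ B). Then x ∈ C ∩ B, from which x ∈ B.

(⟸) This inclusion fails. Take C = ∅, B = {1}; then 1 ∈ B but 1 ∉ C ∩ (C ∩ B).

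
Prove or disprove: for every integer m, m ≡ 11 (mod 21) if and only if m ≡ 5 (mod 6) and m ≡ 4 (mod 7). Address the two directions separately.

Only the converse holds.

Forward direction. This fails: m = 32 gives 32 ≡ 11 (mod 21) but 32 ≡ 2 (mod 6), so the conjunction on the right does not hold.

Converse. If m ≡ 5 (mod 6) and m ≡ 4 (mod 7), then by the Chinese remainder theorem m ≡ 11 (mod 42). Since 11 ≡ 11 (mod 21) and 21 ∣ 42, we get m ≡ 11 (mod 21).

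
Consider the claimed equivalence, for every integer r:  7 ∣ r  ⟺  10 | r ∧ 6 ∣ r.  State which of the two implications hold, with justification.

Neither direction holds.

(⇒) This fails: take r = 7. Certainly 7 ∣ 7, but 10 ∤ 7.

(⇐) This fails: take r = 30. Both 10 ∣ 30 and 6 ∣ 30, yet 30 is not a multiple of 7 (since 30 = 4·7 + 2), so 7 ∤ 30.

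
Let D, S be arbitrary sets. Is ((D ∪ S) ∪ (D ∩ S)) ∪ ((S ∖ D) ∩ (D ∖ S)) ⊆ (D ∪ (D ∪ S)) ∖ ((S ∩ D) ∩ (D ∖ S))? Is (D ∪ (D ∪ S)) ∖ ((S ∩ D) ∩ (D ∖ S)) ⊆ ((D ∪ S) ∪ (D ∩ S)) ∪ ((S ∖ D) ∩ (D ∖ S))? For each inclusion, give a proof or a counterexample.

Both inclusions hold; the sets are equal.

(⟹) Let x ∈ ((D ∪ S) ∪ (D ∩ S)) ∪ ((S ∖ D) ∩ (D ∖ S)). Then either x ∈ D and x ∉ S; or x ∈ S and x ∉ D; or x ∈ D ∩ S. In each case x ∈ (D ∪ (D ∪ S)) ∖ ((S ∩ D) ∩ (D ∖ S)), so ((D ∪ S) ∪ (D ∩ S)) ∪ ((S ∖ D) ∩ (D ∖ S)) ⊆ (D ∪ (D ∪ S)) ∖ ((S ∩ D) ∩ (D ∖ S)).

(⟸) Let x ∈ (D ∪ (D ∪ S)) ∖ ((S ∩ D) ∩ (D ∖ S)). Then either x ∈ D and x ∉ S; or x ∈ S and x ∉ D; or x ∈ D ∩ S. In each case x ∈ ((D ∪ S) ∪ (D ∩ S)) ∪ ((S ∖ D) ∩ (D ∖ S)), so (D ∪ (D ∪ S)) ∖ ((S ∩ D) ∩ (D ∖ S)) ⊆ ((D ∪ S) ∪ (D ∩ S)) ∪ ((S ∖ D) ∩ (D ∖ S)).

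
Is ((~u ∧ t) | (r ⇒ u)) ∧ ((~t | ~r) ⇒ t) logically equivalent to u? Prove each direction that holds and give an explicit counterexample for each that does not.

Forward direction. This fails. Under r = F, u = F, t = T, the left side is true but the right side is false.

Converse. This fails. Under r = F, u = T, t = F, the left side is false but the right side is true.

(⇒) fails and (⇐) fails.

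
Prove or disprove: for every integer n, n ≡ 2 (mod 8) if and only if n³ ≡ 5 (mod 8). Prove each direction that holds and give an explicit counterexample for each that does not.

(⇒) fails and (⇐) fails.

(→) This fails: take n = 2. Then 2 ≡ 2 (mod 8), but 2³ = 8 ≡ 0 (mod 8), not 5.

(←) This fails: take n = 5. Then 5³ = 125 ≡ 5 (mod 8), yet 5 ≡ 5 (mod 8), not 2.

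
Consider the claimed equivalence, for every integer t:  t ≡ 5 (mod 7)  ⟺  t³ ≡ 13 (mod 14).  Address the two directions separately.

(⇒) fails and (⇐) fails.

(⟹) This fails: take t = 12. Then 12 ≡ 5 (mod 7), but 12³ = 1728 ≡ 6 (mod 14), not 13.

(⟸) This fails: take t = 3. Then 3³ = 27 ≡ 13 (mod 14), yet 3 ≡ 3 (mod 7), not 5.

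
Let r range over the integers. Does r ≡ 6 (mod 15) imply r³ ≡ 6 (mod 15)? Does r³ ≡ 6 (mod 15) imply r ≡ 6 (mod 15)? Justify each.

Equivalent; both directions hold.

(←) Suppose r³ ≡ 6 (mod 15). The only residue r in {0, …, 14} with r³ ≡ 6 (mod 15) is r = 6, so r ≡ 6 (mod 15).

(→) Suppose r ≡ 6 (mod 15). Write r = 15j + 6. Then (15j + 6)³ = 3375j³ + 4050j² + 1620j + 216 = 15(225j³ + 270j² + 108j + 14) + 6, so r³ ≡ 6 (mod 15).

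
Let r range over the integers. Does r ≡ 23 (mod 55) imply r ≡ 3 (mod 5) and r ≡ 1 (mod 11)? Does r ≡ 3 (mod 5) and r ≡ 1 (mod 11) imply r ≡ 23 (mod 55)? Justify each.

The biconditional holds.

(⇐) If r ≡ 3 (mod 5) and r ≡ 1 (mod 11), then by the Chinese remainder theorem r ≡ 23 (mod 55). This is exactly r ≡ 23 (mod 55).

(⇒) Suppose r ≡ 23 (mod 55); write r = 55j + 23. Since 5 ∣ 55, reducing mod 5 gives r ≡ 23 ≡ 3 (mod 5); since 11 ∣ 55, reducing mod 11 gives r ≡ 23 ≡ 1 (mod 11).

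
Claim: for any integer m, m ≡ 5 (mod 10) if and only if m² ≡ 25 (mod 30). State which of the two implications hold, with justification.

Converse. The residues r modulo 30 with r² ≡ 25 (mod 30) are exactly {5, 25}, and each is ≡ 5 (mod 10).

Forward direction. This fails: take m = 15. Then 15 ≡ 5 (mod 10), but 15² = 225 ≡ 15 (mod 30), not 25.

Not equivalent: only (⇐) holds.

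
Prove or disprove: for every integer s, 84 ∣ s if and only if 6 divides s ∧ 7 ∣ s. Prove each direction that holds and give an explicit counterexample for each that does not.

Converse. This fails: take s = 42. Both 6 ∣ 42 and 7 ∣ 42, yet 42 is not a multiple of 84 (since 42 = 0·84 + 42), so 84 ∤ 42.

Forward direction. If 84 ∣ s, write s = 84q. Since 84 = 14·6, s = 6·(14q), so 6 ∣ s; and since 84 = 12·7, s = 7·(12q), so 7 ∣ s.

Not equivalent: only (⇒) holds.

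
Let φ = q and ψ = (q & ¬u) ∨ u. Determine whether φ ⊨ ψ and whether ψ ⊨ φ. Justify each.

Only the forward implication holds.

[⇒] Assume the antecedent. If q is true, (q & ¬u) ∨ u reduces to true regardless of the other variables. If q is false, the antecedent cannot hold. Either way (q & ¬u) ∨ u holds.

[⇐] This fails. Under q = F, u = T, the left side is false but the right side is true.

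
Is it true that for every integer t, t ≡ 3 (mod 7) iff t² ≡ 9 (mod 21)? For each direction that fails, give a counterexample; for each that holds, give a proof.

Both directions fail.

(→) This fails: take t = 10. Then 10 ≡ 3 (mod 7), but 10² = 100 ≡ 16 (mod 21), not 9.

(←) This fails: take t = 18. Then 18² = 324 ≡ 9 (mod 21), yet 18 ≡ 4 (mod 7), not 3.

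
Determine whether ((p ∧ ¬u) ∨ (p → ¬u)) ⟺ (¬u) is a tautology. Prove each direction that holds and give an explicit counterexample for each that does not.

Not equivalent: only (⇐) holds.

(⟹) This fails. Under u = T, p = F, the left side is true but the right side is false.

(⟸) Assume the antecedent. If u is true, the antecedent cannot hold. If u is false, (p ∧ ¬u) ∨ (p → ¬u) reduces to true regardless of the other variables. Either way (p ∧ ¬u) ∨ (p → ¬u) holds.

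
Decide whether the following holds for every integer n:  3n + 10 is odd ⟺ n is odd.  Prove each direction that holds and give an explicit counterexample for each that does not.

Both directions hold; the statement is true.

Forward direction. Suppose 3n + 10 is odd. Since 3 is odd, 3n and n have the same parity, so 3n + 10 ≡ n + 10 (mod 2). As 10 is even, 3n + 10 is odd exactly when n is odd. Thus n is odd.

Converse. Suppose n is odd; write n = 2j + 1. Then 3n + 10 = 3·(2j + 1) + 10 = 2·3j + 13, which is odd.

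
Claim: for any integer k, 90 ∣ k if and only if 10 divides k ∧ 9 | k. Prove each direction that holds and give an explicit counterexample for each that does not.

Both implications hold.

(⟹) If 90 ∣ k, write k = 90q. Since 90 = 9·10, k = 10·(9q), so 10 ∣ k; and since 90 = 10·9, k = 9·(10q), so 9 ∣ k.

(⟸) Suppose 10 ∣ k and 9 ∣ k. Any common multiple of 10 and 9 is a multiple of their lcm; here gcd(10, 9) = 1, so lcm(10, 9) = 10·9 = 90, so 90 ∣ k.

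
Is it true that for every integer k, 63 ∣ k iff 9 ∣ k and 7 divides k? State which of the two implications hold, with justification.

Forward direction. If 63 ∣ k, write k = 63q. Since 63 = 7·9, k = 9·(7q), so 9 ∣ k; and since 63 = 9·7, k = 7·(9q), so 7 ∣ k.

Converse. Suppose 9 ∣ k and 7 ∣ k. Any common multiple of 9 and 7 is a multiple of their lcm; here gcd(9, 7) = 1, so lcm(9, 7) = 9·7 = 63, so 63 ∣ k.

Both directions hold; the statement is true.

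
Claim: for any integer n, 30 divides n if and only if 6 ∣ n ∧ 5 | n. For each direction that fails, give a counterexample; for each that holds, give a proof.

Both implications hold.

(⇐) Suppose 6 ∣ n and 5 ∣ n. Any common multiple of 6 and 5 is a multiple of their lcm; here gcd(6, 5) = 1, so lcm(6, 5) = 6·5 = 30, so 30 ∣ n.

(⇒) If 30 ∣ n, write n = 30q. Since 30 = 5·6, n = 6·(5q), so 6 ∣ n; and since 30 = 6·5, n = 5·(6q), so 5 ∣ n.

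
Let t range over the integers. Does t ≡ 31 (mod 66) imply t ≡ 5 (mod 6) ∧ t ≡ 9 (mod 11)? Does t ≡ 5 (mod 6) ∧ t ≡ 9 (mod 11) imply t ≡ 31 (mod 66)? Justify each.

(⇒) This fails: t = 31 gives 31 ≡ 31 (mod 66) but 31 ≡ 1 (mod 6), so the conjunction on the right does not hold.

(⇐) This fails: t = 53 satisfies both congruences on the right (53 ≡ 5 mod 6 and 53 ≡ 9 mod 11) yet 53 ≡ 53 (mod 66), not 31.

(⇒) fails and (⇐) fails.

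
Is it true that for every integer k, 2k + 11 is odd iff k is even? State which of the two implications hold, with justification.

Only the reverse direction holds.

(→) This fails: take k = 3. Then 2k + 11 = 17, which is odd, yet k = 3 is odd, not even.

(←) Suppose k is even. Since 2 is even, 2k is even for every k, so 2k + 11 has the same parity as 11, which is odd. Hence 2k + 11 is odd.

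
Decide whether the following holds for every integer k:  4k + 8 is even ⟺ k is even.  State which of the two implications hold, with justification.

(⟹) This fails: take k = 3. Then 4k + 8 = 20, which is even, yet k = 3 is odd, not even.

(⟸) Suppose k is even. Since 4 is even, 4k is even for every k, so 4k + 8 has the same parity as 8, which is even. Hence 4k + 8 is even.

(⇒) fails; (⇐) holds.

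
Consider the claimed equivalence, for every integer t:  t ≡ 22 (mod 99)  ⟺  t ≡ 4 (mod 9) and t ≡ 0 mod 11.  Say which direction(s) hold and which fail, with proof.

[⇒] Suppose t ≡ 22 (mod 99); write t = 99j + 22. Since 9 ∣ 99, reducing mod 9 gives t ≡ 22 ≡ 4 (mod 9); since 11 ∣ 99, reducing mod 11 gives t ≡ 22 ≡ 0 (mod 11).

[⇐] Conversely, if t ≡ 4 (mod 9) and t ≡ 0 (mod 11), then by the Chinese remainder theorem t ≡ 22 (mod 99). This is exactly t ≡ 22 (mod 99).

Both implications hold.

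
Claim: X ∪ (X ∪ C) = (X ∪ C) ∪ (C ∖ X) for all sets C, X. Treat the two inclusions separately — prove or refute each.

(⟹) Let x ∈ X ∪ (X ∪ C). Then either x ∈ C and x ∉ X; or x ∈ X and x ∉ C; or x ∈ C ∩ X. In each case x ∈ (X ∪ C) ∪ (C ∖ X), so X ∪ (X ∪ C) ⊆ (X ∪ C) ∪ (C ∖ X).

(⟸) Let x ∈ (X ∪ C) ∪ (C ∖ X). Then either x ∈ C and x ∉ X; or x ∈ X and x ∉ C; or x ∈ C ∩ X. In each case x ∈ X ∪ (X ∪ C), so (X ∪ C) ∪ (C ∖ X) ⊆ X ∪ (X ∪ C).

Both inclusions hold.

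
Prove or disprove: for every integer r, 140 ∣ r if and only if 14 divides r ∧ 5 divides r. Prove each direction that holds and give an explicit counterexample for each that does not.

Not equivalent: only (⇒) holds.

(→) If 140 ∣ r, write r = 140q. Since 140 = 10·14, r = 14·(10q), so 14 ∣ r; and since 140 = 28·5, r = 5·(28q), so 5 ∣ r.

(←) This fails: take r = 70. Both 14 ∣ 70 and 5 ∣ 70, yet 70 is not a multiple of 140 (since 70 = 0·140 + 70), so 140 ∤ 70.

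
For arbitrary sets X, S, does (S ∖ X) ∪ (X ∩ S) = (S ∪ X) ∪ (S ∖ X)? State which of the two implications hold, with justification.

The sets are not equal: only the forward inclusion holds.

Forward inclusion. Let x ∈ (S ∖ X) ∪ (X ∩ S). Then either x ∈ S and x ∉ X; or x ∈ X ∩ S. In each case x ∈ (S ∪ X) ∪ (S ∖ X), so (S ∖ X) ∪ (X ∩ S) ⊆ (S ∪ X) ∪ (S ∖ X).

Reverse inclusion. This inclusion fails. Take X = {1}, S = ∅; then 1 ∈ (S ∪ X) ∪ (S ∖ X) but 1 ∉ (S ∖ X) ∪ (X ∩ S).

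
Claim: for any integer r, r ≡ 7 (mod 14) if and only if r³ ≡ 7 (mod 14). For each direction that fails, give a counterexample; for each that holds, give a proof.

Both directions hold; the statement is true.

(←) Suppose r³ ≡ 7 (mod 14). The only residue r in {0, …, 13} with r³ ≡ 7 (mod 14) is r = 7, so r ≡ 7 (mod 14).

(→) Suppose r ≡ 7 (mod 14). Write r = 14j + 7. Then (14j + 7)³ = 2744j³ + 4116j² + 2058j + 343 = 14(196j³ + 294j² + 147j + 24) + 7, so r³ ≡ 7 (mod 14).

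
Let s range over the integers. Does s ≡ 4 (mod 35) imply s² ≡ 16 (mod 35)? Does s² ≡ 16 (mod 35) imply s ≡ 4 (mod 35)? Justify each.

Converse. This fails: take s = 11. Then 11² = 121 ≡ 16 (mod 35), yet 11 ≡ 11 (mod 35), not 4.

Forward direction. Suppose s ≡ 4 (mod 35). Write s = 35j + 4. Then (35j + 4)² = 1225j² + 280j + 16 = 35(35j² + 8j) + 16, so s² ≡ 16 (mod 35).

(⇒) holds; (⇐) fails.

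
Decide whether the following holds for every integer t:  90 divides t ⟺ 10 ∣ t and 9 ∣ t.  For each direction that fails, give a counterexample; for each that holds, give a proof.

Both directions hold; the statement is true.

(⇒) If 90 ∣ t, write t = 90q. Since 90 = 9·10, t = 10·(9q), so 10 ∣ t; and since 90 = 10·9, t = 9·(10q), so 9 ∣ t.

(⇐) Suppose 10 ∣ t and 9 ∣ t. Any common multiple of 10 and 9 is a multiple of their lcm; here gcd(10, 9) = 1, so lcm(10, 9) = 10·9 = 90, so 90 ∣ t.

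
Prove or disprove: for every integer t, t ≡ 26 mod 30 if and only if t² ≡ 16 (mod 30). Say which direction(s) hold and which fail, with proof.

(→) Suppose t ≡ 26 mod 30. Write t = 30j + 26. Then (30j + 26)² = 900j² + 1560j + 676 = 30(30j² + 52j + 22) + 16, so t² ≡ 16 (mod 30).

(←) This fails: take t = 4. Then 4² = 16 ≡ 16 (mod 30), yet 4 ≡ 4 (mod 30), not 26.

(⇒) holds; (⇐) fails.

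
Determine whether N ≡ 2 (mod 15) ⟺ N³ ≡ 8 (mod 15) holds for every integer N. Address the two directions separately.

(⇒) Suppose N ≡ 2 (mod 15). Write N = 15j + 2. Then (15j + 2)³ = 3375j³ + 1350j² + 180j + 8 = 15(225j³ + 90j² + 12j) + 8, so N³ ≡ 8 (mod 15).

(⇐) Conversely, suppose N³ ≡ 8 (mod 15). The only residue r in {0, …, 14} with r³ ≡ 8 (mod 15) is r = 2, so N ≡ 2 (mod 15).

The biconditional holds.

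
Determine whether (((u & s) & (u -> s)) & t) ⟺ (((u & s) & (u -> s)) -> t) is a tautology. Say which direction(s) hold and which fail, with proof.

(⟹) Assume the antecedent. If s is true, the antecedent forces (s = T, u = T, t = T), and ((u & s) & (u -> s)) -> t holds there. If s is false, the antecedent cannot hold. Either way ((u & s) & (u -> s)) -> t holds.

(⟸) This fails. Under s = F, u = F, t = F, the left side is false but the right side is true.

Not equivalent: only (⇒) holds.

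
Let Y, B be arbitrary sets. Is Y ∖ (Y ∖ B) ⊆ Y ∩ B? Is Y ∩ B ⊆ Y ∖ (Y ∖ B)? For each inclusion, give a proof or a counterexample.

The two sets are equal.

Reverse inclusion. Let x ∈ Y ∩ B. Then x ∈ Y ∩ B, from which x ∈ Y ∖ (Y ∖ B).

Forward inclusion. Let x ∈ Y ∖ (Y ∖ B). Then x ∈ Y ∩ B, from which x ∈ Y ∩ B.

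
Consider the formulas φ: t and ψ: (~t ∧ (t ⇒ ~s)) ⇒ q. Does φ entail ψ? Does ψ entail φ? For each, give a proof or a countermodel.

[⇒] Assume the antecedent. If q is true, (~t ∧ (t ⇒ ~s)) ⇒ q reduces to true regardless of the other variables. If q is false, the antecedent forces (q = F, s = F, t = T) or (q = F, s = T, t = T), and (~t ∧ (t ⇒ ~s)) ⇒ q holds there. Either way (~t ∧ (t ⇒ ~s)) ⇒ q holds.

[⇐] This fails. Under q = T, s = F, t = F, the left side is false but the right side is true.

Not equivalent: only (⇒) holds.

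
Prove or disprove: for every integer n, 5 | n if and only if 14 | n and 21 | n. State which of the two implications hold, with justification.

(⇒) fails and (⇐) fails.

Forward direction. This fails: take n = 5. Certainly 5 ∣ 5, but 14 ∤ 5.

Converse. This fails: take n = 42. Both 14 ∣ 42 and 21 ∣ 42, yet 42 is not a multiple of 5 (since 42 = 8·5 + 2), so 5 ∤ 42.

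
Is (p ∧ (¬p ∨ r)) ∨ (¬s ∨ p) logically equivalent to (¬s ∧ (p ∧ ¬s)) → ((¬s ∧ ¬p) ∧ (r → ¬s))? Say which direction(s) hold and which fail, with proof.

[⇒] This fails. Under r = F, s = F, p = T, the left side is true but the right side is false.

[⇐] This fails. Under r = F, s = T, p = F, the left side is false but the right side is true.

Neither implication holds.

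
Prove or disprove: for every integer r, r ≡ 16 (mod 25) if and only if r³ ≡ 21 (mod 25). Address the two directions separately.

The biconditional holds.

Forward direction. Suppose r ≡ 16 (mod 25). Write r = 25j + 16. Then (25j + 16)³ = 15625j³ + 30000j² + 19200j + 4096 = 25(625j³ + 1200j² + 768j + 163) + 21, so r³ ≡ 21 (mod 25).

Converse. Suppose r³ ≡ 21 (mod 25). The only residue r in {0, …, 24} with r³ ≡ 21 (mod 25) is r = 16, so r ≡ 16 (mod 25).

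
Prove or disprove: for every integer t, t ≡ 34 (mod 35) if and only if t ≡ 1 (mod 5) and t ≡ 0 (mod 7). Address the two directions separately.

[⇒] This fails: t = 34 gives 34 ≡ 34 (mod 35) but 34 ≡ 4 (mod 5), so the conjunction on the right does not hold.

[⇐] This fails: t = 21 satisfies both congruences on the right (21 ≡ 1 mod 5 and 21 ≡ 0 mod 7) yet 21 ≡ 21 (mod 35), not 34.

Neither direction holds.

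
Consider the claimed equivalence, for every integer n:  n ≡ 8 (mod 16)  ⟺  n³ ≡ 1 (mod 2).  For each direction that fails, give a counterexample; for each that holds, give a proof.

(⇒) fails and (⇐) fails.

[⇒] This fails: take n = 8. Then 8 ≡ 8 (mod 16), but 8³ = 512 ≡ 0 (mod 2), not 1.

[⇐] This fails: take n = 1. Then 1³ = 1 ≡ 1 (mod 2), yet 1 ≡ 1 (mod 16), not 8.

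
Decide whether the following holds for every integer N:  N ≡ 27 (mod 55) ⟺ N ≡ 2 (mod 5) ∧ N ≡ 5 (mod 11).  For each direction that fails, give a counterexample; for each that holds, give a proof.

Forward direction. Suppose N ≡ 27 (mod 55); write N = 55j + 27. Since 5 ∣ 55, reducing mod 5 gives N ≡ 27 ≡ 2 (mod 5); since 11 ∣ 55, reducing mod 11 gives N ≡ 27 ≡ 5 (mod 11).

Converse. If N ≡ 2 (mod 5) and N ≡ 5 (mod 11), then by the Chinese remainder theorem N ≡ 27 (mod 55). This is exactly N ≡ 27 (mod 55).

Both implications hold.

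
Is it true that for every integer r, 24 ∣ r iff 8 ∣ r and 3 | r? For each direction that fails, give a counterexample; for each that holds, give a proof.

(⇒) If 24 ∣ r, write r = 24q. Since 24 = 3·8, r = 8·(3q), so 8 ∣ r; and since 24 = 8·3, r = 3·(8q), so 3 ∣ r.

(⇐) Suppose 8 ∣ r and 3 ∣ r. Any common multiple of 8 and 3 is a multiple of their lcm; here gcd(8, 3) = 1, so lcm(8, 3) = 8·3 = 24, so 24 ∣ r.

Both directions hold.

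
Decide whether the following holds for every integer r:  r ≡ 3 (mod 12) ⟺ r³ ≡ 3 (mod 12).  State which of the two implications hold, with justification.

Forward direction. Suppose r ≡ 3 (mod 12). Write r = 12j + 3. Then (12j + 3)³ = 1728j³ + 1296j² + 324j + 27 = 12(144j³ + 108j² + 27j + 2) + 3, so r³ ≡ 3 (mod 12).

Converse. Suppose r³ ≡ 3 (mod 12). The only residue r in {0, …, 11} with r³ ≡ 3 (mod 12) is r = 3, so r ≡ 3 (mod 12).

The biconditional holds.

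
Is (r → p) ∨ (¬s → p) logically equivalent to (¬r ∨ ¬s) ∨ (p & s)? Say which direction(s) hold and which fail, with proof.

(⇒) This fails. Under r = T, s = T, p = F, the left side is true but the right side is false.

(⇐) This fails. Under r = T, s = F, p = F, the left side is false but the right side is true.

Both directions fail.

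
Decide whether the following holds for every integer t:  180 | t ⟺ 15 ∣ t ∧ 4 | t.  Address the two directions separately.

The forward direction holds; the converse fails.

(→) If 180 ∣ t, write t = 180q. Since 180 = 12·15, t = 15·(12q), so 15 ∣ t; and since 180 = 45·4, t = 4·(45q), so 4 ∣ t.

(←) This fails: take t = 60. Both 15 ∣ 60 and 4 ∣ 60, yet 60 is not a multiple of 180 (since 60 = 0·180 + 60), so 180 ∤ 60.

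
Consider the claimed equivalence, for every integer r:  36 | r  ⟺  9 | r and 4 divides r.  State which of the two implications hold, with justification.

Both directions hold; the statement is true.

(⟹) If 36 ∣ r, write r = 36q. Since 36 = 4·9, r = 9·(4q), so 9 ∣ r; and since 36 = 9·4, r = 4·(9q), so 4 ∣ r.

(⟸) Suppose 9 ∣ r and 4 ∣ r. Any common multiple of 9 and 4 is a multiple of their lcm; here gcd(9, 4) = 1, so lcm(9, 4) = 9·4 = 36, so 36 ∣ r.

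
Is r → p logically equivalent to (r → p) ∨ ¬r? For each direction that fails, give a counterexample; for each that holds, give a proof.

Forward direction. Assume the antecedent. If r is true, the antecedent forces (r = T, p = T), and (r → p) ∨ ¬r holds there. If r is false, (r → p) ∨ ¬r reduces to true regardless of the other variables. Either way (r → p) ∨ ¬r holds.

Converse. Assume the antecedent. If r is true, the antecedent forces (r = T, p = T), and r → p holds there. If r is false, r → p reduces to true regardless of the other variables. Either way r → p holds.

Equivalent; both directions hold.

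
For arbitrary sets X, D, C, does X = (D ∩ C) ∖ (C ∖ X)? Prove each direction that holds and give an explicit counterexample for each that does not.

The sets are not equal: only the reverse inclusion holds.

(⊇) Let x ∈ (D ∩ C) ∖ (C ∖ X). Then x ∈ X ∩ D ∩ C, from which x ∈ X.

(⊆) This inclusion fails. Take X = {1}, D = ∅, C = ∅; then 1 ∈ X but 1 ∉ (D ∩ C) ∖ (C ∖ X).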